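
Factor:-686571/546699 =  - 228857/182233=- 131^1*1747^1*182233^(-1 )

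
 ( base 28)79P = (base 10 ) 5765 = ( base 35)4OP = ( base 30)6C5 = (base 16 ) 1685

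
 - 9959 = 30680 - 40639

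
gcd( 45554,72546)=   2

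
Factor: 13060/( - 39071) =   -  2^2*5^1*89^(- 1)*439^(-1 )*653^1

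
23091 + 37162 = 60253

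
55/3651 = 55/3651= 0.02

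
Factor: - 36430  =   - 2^1 * 5^1*3643^1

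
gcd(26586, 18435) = 3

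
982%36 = 10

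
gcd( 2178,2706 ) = 66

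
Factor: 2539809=3^3*109^1*863^1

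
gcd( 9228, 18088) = 4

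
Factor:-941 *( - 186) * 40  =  7001040= 2^4*3^1*5^1*31^1*941^1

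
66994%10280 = 5314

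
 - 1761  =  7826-9587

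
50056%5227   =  3013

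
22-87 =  - 65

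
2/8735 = 2/8735 = 0.00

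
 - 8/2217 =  - 1 + 2209/2217= - 0.00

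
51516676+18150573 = 69667249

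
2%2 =0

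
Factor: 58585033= 13^2 * 346657^1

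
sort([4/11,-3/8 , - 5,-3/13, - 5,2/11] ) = [ - 5, - 5,  -  3/8, -3/13,2/11,4/11 ] 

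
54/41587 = 54/41587 = 0.00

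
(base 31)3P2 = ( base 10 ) 3660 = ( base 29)4A6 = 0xE4C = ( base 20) 930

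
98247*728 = 71523816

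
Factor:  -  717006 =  - 2^1*3^1*73^1*1637^1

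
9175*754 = 6917950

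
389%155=79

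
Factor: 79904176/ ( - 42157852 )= - 2^2*11^( - 1 ) * 107^1*4243^1*87103^( - 1) = - 1816004/958133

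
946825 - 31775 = 915050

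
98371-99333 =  - 962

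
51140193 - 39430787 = 11709406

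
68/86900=17/21725= 0.00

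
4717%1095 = 337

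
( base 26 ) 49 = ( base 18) 65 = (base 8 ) 161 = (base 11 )A3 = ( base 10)113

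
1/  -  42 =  - 1/42 = - 0.02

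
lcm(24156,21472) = 193248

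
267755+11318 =279073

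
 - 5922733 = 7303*( - 811 )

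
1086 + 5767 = 6853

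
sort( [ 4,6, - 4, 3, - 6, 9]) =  [ - 6 , - 4, 3, 4 , 6,  9 ]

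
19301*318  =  6137718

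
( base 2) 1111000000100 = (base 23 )EC2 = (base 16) 1e04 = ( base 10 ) 7684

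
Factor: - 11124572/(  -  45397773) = 2^2*3^( - 3)*409^( - 1 )*4111^(  -  1 )*2781143^1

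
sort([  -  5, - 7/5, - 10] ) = [ - 10, - 5, - 7/5]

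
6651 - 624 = 6027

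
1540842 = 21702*71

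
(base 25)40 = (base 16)64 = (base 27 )3J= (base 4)1210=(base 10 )100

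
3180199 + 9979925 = 13160124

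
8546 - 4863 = 3683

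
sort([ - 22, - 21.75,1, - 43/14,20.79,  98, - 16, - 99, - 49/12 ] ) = [ - 99, - 22, - 21.75, - 16, - 49/12 ,  -  43/14,1,  20.79,98]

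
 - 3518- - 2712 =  - 806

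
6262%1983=313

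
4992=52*96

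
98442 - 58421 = 40021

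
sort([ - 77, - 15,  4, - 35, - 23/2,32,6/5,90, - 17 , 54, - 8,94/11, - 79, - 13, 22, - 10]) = [ - 79, - 77, - 35 , - 17, - 15, - 13, - 23/2,  -  10, - 8, 6/5, 4,94/11, 22, 32,54,90]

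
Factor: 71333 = 71333^1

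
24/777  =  8/259 = 0.03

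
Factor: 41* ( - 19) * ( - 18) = 14022 = 2^1 * 3^2*19^1 *41^1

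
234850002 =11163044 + 223686958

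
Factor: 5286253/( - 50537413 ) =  - 7^1*17^(-1)*41^1*  113^1*163^1*2972789^( - 1 )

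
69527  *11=764797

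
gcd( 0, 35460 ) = 35460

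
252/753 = 84/251 = 0.33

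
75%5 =0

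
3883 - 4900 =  - 1017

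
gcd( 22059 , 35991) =1161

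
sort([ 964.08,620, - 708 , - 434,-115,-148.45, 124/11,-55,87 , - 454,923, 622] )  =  [ - 708,  -  454,-434, - 148.45, - 115,- 55,124/11,87,620,622,923,964.08 ] 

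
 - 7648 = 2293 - 9941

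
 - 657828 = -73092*9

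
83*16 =1328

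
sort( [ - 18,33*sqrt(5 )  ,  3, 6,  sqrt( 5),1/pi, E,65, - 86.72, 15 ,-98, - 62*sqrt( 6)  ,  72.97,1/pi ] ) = [ - 62*sqrt(6),-98,  -  86.72  , - 18,  1/pi,  1/pi,sqrt(5 ),E , 3,6,  15,  65,72.97,33*sqrt(5) ]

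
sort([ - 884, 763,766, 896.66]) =[ - 884, 763,766, 896.66 ]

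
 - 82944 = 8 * ( - 10368)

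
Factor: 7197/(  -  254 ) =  - 2^( - 1)*3^1*127^( - 1)*2399^1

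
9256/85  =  9256/85 = 108.89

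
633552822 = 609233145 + 24319677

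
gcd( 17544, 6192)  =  1032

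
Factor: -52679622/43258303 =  - 2^1*3^1 *11^( - 1 )*3932573^( - 1 )*8779937^1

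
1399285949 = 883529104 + 515756845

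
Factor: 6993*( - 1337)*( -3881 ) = 36285956721 = 3^3*7^2*37^1*191^1*3881^1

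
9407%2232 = 479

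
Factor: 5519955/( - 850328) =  - 2^( - 3)*3^1*5^1 * 7^1*52571^1*106291^( - 1) 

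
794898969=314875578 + 480023391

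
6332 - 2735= 3597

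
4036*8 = 32288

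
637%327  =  310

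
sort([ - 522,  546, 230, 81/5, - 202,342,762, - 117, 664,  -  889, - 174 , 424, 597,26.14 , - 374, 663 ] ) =[-889 ,- 522, -374, - 202,  -  174, - 117, 81/5,  26.14, 230, 342,424, 546, 597, 663, 664, 762] 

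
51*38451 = 1961001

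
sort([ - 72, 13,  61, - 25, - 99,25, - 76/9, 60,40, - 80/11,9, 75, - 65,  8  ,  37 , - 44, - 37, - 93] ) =[ - 99, - 93, - 72, - 65, - 44,-37, - 25, - 76/9, - 80/11, 8,  9,13,25, 37,40,60,61,75] 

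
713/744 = 23/24 = 0.96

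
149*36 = 5364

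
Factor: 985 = 5^1 * 197^1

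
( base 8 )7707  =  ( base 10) 4039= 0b111111000111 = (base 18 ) C87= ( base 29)4n8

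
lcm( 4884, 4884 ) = 4884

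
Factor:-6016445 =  - 5^1*19^1*63331^1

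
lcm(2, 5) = 10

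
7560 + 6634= 14194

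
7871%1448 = 631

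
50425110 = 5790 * 8709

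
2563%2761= 2563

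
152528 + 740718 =893246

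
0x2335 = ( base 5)242023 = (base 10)9013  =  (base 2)10001100110101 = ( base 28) bdp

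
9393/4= 9393/4 = 2348.25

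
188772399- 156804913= 31967486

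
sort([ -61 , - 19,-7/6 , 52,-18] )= [-61, - 19,-18,-7/6,52]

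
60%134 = 60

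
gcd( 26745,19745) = 5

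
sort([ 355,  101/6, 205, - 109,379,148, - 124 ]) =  [ - 124, - 109,  101/6,148,205,  355,379] 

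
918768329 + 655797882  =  1574566211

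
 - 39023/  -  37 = 1054  +  25/37 = 1054.68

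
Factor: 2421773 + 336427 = 2^3*3^1*5^2 *4597^1= 2758200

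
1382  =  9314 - 7932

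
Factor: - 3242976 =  - 2^5*3^1 * 11^1 * 37^1 * 83^1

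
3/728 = 3/728= 0.00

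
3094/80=38+27/40  =  38.67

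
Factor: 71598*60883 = 2^1*3^1 * 107^1*569^1* 11933^1 = 4359101034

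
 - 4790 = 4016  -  8806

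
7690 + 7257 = 14947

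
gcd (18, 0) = 18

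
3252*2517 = 8185284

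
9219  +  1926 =11145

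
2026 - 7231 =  - 5205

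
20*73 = 1460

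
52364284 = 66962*782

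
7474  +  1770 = 9244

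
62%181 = 62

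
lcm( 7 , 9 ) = 63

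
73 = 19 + 54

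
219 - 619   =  -400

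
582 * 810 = 471420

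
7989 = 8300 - 311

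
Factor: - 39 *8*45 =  - 14040  =  -  2^3*3^3 * 5^1 * 13^1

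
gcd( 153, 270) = 9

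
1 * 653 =653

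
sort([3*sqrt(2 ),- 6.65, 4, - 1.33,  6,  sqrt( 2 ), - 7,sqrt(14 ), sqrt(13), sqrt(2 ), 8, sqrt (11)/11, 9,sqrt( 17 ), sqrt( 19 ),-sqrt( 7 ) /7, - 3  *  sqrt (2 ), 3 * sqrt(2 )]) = [-7, - 6.65, -3*sqrt ( 2 ), -1.33,  -  sqrt( 7 )/7, sqrt(11)/11,sqrt( 2), sqrt(  2 ),sqrt( 13 ), sqrt(14), 4, sqrt(17),3 * sqrt(2 ), 3 *sqrt(2), sqrt(19), 6, 8,9 ] 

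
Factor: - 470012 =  - 2^2*117503^1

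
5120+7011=12131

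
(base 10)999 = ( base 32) V7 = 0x3e7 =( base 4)33213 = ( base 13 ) 5BB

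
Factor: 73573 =29^1*43^1*59^1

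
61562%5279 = 3493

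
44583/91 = 489 + 12/13 = 489.92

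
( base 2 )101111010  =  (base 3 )112000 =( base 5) 3003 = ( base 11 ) 314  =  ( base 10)378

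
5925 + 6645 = 12570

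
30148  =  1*30148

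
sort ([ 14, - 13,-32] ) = [ - 32 , - 13 , 14]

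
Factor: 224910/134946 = 5/3 = 3^ ( - 1 )*5^1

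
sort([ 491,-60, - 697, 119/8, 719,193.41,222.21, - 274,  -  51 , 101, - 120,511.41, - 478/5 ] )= [-697, - 274, - 120, - 478/5, - 60,- 51, 119/8,101, 193.41, 222.21,491,511.41,719]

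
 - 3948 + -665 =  - 4613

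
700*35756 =25029200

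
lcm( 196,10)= 980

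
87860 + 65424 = 153284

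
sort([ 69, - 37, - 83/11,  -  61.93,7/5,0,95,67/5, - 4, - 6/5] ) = [ - 61.93, - 37,-83/11, - 4, - 6/5,0,7/5, 67/5,69,95 ] 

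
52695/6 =17565/2=8782.50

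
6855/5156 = 1  +  1699/5156 =1.33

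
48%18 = 12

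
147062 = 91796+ 55266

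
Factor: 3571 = 3571^1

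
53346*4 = 213384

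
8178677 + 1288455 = 9467132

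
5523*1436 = 7931028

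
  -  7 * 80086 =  - 560602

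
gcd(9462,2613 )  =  3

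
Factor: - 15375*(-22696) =2^3*3^1*5^3* 41^1*2837^1 = 348951000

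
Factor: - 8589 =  - 3^1*7^1*409^1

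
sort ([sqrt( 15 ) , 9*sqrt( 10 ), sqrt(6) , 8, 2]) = [2,  sqrt (6 ),sqrt( 15 ),8, 9*sqrt( 10 )]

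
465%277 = 188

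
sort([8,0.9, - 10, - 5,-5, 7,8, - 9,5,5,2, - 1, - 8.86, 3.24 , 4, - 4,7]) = [ - 10,- 9, - 8.86, - 5, - 5, - 4 , - 1,0.9,  2, 3.24,4 , 5 , 5, 7,  7,  8,8 ]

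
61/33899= 61/33899  =  0.00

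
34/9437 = 34/9437 = 0.00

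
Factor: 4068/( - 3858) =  - 678/643 = - 2^1*3^1*113^1 * 643^(  -  1)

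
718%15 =13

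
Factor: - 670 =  - 2^1*5^1 * 67^1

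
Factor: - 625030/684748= - 312515/342374 = -  2^( - 1)*5^1*7^1*29^(-1 )*5903^ ( - 1)*8929^1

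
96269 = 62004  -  -34265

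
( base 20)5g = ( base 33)3H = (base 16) 74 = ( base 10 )116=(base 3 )11022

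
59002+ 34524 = 93526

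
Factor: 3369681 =3^5 * 7^2*283^1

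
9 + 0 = 9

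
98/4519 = 98/4519= 0.02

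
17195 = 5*3439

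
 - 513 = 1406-1919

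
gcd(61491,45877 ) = 1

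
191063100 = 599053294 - 407990194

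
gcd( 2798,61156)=2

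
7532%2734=2064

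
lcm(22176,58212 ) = 465696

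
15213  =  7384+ 7829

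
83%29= 25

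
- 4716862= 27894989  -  32611851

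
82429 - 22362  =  60067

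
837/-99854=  - 1 + 99017/99854 = - 0.01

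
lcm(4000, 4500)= 36000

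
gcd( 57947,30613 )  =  1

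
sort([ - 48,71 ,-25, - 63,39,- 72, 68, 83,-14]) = [ - 72, - 63,-48, - 25,  -  14,39,68, 71,83]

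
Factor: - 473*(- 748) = 353804= 2^2*11^2*17^1 *43^1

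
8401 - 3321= 5080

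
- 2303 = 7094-9397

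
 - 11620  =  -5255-6365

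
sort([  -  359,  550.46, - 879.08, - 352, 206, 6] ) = [  -  879.08, - 359,-352,6, 206, 550.46] 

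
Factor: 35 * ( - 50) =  - 2^1*5^3 *7^1   =  - 1750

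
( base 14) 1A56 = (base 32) 4lc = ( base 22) 9J6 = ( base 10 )4780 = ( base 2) 1001010101100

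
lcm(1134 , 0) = 0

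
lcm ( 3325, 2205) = 209475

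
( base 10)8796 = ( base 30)9N6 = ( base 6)104420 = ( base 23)GEA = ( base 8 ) 21134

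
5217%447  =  300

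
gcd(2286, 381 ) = 381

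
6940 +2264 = 9204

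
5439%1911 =1617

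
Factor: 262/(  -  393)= - 2/3 = - 2^1*3^(-1) 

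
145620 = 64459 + 81161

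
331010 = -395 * (-838)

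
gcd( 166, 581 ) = 83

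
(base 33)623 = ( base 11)4A63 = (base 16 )19CB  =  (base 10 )6603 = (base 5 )202403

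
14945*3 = 44835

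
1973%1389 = 584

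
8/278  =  4/139=0.03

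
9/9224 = 9/9224 = 0.00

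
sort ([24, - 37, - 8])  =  [ - 37,-8, 24 ] 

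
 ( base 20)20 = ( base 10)40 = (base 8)50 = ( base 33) 17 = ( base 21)1J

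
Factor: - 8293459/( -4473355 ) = 5^(-1 )*71^( - 1)*12601^(-1 )*8293459^1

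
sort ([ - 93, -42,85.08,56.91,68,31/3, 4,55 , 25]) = [ - 93, - 42, 4 , 31/3,25,55,56.91,68,85.08] 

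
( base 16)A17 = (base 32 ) 2GN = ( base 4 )220113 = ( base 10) 2583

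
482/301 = 482/301 = 1.60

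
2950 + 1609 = 4559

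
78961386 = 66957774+12003612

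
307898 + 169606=477504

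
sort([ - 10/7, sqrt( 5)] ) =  [ - 10/7,sqrt(5)]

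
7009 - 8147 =-1138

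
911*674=614014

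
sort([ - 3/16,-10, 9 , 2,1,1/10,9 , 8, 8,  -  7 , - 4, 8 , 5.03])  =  [  -  10  , - 7,-4, - 3/16,1/10,1,2, 5.03, 8, 8,8,9,  9 ]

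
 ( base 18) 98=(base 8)252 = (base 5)1140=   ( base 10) 170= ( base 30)5K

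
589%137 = 41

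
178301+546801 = 725102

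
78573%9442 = 3037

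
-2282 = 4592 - 6874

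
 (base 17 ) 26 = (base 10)40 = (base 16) 28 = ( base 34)16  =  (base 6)104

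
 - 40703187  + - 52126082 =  - 92829269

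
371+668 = 1039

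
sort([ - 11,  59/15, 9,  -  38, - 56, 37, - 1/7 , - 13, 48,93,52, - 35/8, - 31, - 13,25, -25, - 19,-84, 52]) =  [ -84 ,-56, - 38, - 31, - 25, - 19, - 13 , - 13 , - 11, - 35/8, - 1/7  ,  59/15, 9, 25 , 37, 48 , 52,52 , 93]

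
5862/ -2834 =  - 3 + 1320/1417 = - 2.07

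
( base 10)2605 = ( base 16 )a2d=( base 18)80d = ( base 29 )32O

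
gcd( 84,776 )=4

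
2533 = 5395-2862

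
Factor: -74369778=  - 2^1*3^1*7^1 *37^1*47857^1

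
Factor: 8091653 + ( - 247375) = 7844278 = 2^1*13^1*301703^1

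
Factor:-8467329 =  - 3^1* 13^1  *217111^1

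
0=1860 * 0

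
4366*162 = 707292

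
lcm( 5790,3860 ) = 11580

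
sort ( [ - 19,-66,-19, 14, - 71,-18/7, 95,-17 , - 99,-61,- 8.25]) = [ - 99, -71,-66, - 61, - 19 , - 19, -17,-8.25, - 18/7,14,95 ] 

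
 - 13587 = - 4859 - 8728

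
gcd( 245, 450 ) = 5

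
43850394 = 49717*882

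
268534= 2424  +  266110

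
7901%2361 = 818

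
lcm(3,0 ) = 0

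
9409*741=6972069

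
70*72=5040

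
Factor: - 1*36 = -36 = - 2^2*3^2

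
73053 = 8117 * 9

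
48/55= 48/55=0.87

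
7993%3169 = 1655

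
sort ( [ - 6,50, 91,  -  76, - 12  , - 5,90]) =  [ - 76,-12,-6 , - 5 , 50,90,  91 ] 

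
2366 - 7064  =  -4698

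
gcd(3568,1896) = 8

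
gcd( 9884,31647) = 7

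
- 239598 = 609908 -849506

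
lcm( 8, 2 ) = 8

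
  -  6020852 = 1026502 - 7047354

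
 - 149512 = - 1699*88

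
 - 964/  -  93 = 964/93 = 10.37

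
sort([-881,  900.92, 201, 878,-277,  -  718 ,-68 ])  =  [ - 881,-718,-277, - 68,201,878,  900.92] 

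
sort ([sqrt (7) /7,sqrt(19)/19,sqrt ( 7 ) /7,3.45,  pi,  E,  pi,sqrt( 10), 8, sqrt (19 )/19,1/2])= [sqrt( 19)/19,sqrt(19)/19, sqrt( 7 )/7, sqrt( 7)/7,1/2,E, pi,pi, sqrt( 10 ),  3.45,8 ] 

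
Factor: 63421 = 63421^1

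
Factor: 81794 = 2^1 * 40897^1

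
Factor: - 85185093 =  - 3^1*7^1 * 29^1 *137^1*1021^1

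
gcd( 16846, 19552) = 2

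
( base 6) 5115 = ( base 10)1127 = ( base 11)935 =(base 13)689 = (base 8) 2147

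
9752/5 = 9752/5 = 1950.40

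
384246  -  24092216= - 23707970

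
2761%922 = 917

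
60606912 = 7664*7908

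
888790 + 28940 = 917730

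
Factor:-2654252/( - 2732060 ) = 663563/683015 = 5^(-1)*136603^( - 1)*663563^1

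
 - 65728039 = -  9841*6679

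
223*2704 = 602992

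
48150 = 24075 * 2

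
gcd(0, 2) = 2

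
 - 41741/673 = -63+658/673 =-  62.02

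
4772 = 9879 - 5107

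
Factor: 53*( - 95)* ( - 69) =347415 = 3^1*5^1 *19^1*23^1 * 53^1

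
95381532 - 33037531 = 62344001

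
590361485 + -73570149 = 516791336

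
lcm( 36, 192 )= 576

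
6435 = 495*13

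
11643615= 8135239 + 3508376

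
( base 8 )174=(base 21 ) 5j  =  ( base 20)64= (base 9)147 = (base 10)124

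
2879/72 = 2879/72 = 39.99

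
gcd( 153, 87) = 3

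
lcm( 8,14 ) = 56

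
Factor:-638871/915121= - 3^1*23^1 * 37^( - 1)*47^1*197^1*24733^( - 1 ) 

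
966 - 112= 854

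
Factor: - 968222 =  - 2^1*484111^1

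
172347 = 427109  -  254762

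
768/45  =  17+1/15 = 17.07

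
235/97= 2 + 41/97 = 2.42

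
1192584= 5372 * 222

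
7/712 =7/712 = 0.01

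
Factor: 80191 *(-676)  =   - 2^2*13^2 * 80191^1 = - 54209116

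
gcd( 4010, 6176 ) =2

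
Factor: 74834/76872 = 2^ (  -  2 )*3^(-1) * 17^1*31^1*71^1*3203^(-1) = 37417/38436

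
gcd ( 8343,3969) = 81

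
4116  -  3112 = 1004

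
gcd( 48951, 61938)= 999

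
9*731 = 6579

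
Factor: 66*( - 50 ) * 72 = -237600 = - 2^5*3^3*5^2*11^1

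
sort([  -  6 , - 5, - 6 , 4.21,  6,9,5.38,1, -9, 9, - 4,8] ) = [ - 9 , - 6, - 6, - 5,-4, 1 , 4.21,  5.38,6, 8,9 , 9 ]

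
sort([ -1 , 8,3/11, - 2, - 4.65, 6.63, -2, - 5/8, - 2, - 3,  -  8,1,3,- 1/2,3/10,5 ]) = [  -  8,-4.65, - 3, - 2, - 2, - 2, - 1, - 5/8, - 1/2, 3/11,3/10,1, 3,5,6.63, 8 ]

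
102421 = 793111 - 690690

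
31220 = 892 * 35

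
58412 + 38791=97203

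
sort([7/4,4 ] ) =[7/4,4]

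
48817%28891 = 19926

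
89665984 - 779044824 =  - 689378840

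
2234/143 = 2234/143 = 15.62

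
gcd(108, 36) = 36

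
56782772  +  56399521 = 113182293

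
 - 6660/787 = - 9+423/787= - 8.46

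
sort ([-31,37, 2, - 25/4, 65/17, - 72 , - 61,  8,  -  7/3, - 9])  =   [ - 72 , - 61, - 31 , - 9, - 25/4, - 7/3,2, 65/17,8,37]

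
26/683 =26/683 = 0.04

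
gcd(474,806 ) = 2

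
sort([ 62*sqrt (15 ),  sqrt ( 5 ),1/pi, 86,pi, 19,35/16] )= [ 1/pi,35/16,sqrt(5),pi , 19,86,  62*sqrt(15 )] 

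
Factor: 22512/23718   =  2^3*7^1*59^ (-1 ) = 56/59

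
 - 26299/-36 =26299/36 = 730.53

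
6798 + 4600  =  11398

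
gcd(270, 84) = 6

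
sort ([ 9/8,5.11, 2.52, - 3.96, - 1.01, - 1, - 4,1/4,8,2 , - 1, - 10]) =[ - 10 , - 4, - 3.96, - 1.01,-1, - 1,1/4, 9/8,  2,2.52, 5.11, 8 ]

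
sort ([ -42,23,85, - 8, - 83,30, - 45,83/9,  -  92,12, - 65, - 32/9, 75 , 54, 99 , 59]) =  [  -  92, - 83, - 65,  -  45,- 42,-8, -32/9,83/9,12, 23, 30, 54,59,75,85,99]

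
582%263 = 56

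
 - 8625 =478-9103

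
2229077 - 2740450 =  - 511373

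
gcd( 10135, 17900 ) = 5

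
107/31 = 3 + 14/31 = 3.45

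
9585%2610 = 1755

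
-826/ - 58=14 + 7/29  =  14.24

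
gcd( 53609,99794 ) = 1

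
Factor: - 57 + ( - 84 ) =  - 3^1*47^1  =  - 141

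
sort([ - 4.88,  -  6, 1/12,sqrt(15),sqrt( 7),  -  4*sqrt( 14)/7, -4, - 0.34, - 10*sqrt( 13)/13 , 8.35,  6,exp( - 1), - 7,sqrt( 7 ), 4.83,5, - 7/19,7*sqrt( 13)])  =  [ - 7, - 6, - 4.88, - 4, - 10*sqrt( 13)/13, - 4*sqrt( 14)/7, - 7/19, - 0.34,1/12,exp( - 1) , sqrt(7),sqrt( 7),sqrt( 15), 4.83, 5,  6,8.35,7*sqrt( 13) ] 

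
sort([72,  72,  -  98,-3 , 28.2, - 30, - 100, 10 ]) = [ - 100, - 98,-30,-3,10,28.2, 72, 72 ]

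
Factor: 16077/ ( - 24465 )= -5^( - 1 )* 7^ ( - 1) * 23^1=- 23/35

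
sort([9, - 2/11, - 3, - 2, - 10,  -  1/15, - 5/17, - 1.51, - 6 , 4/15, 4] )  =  [-10, - 6, - 3,-2, - 1.51, - 5/17, - 2/11, - 1/15,4/15, 4, 9 ] 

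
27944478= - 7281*(  -  3838 ) 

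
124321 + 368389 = 492710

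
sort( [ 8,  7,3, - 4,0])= [ - 4,0,3,7,8]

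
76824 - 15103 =61721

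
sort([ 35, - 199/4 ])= [ - 199/4, 35]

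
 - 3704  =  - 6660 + 2956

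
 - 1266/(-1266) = 1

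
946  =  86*11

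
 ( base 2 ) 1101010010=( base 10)850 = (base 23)1DM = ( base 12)5aa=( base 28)12a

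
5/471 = 5/471 = 0.01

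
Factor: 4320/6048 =5/7  =  5^1*7^(-1 )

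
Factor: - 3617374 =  - 2^1*1808687^1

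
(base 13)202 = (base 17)130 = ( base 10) 340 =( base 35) 9p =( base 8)524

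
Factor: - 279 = - 3^2*31^1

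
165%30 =15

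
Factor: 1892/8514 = 2/9 = 2^1*3^( - 2) 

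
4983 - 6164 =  - 1181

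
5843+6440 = 12283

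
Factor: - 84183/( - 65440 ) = 2^( -5)* 3^1 * 5^( - 1)*11^1*409^(- 1 )*2551^1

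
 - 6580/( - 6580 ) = 1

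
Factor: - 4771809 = - 3^2 *7^1* 75743^1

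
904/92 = 226/23=9.83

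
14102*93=1311486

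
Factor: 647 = 647^1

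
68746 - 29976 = 38770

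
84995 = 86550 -1555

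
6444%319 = 64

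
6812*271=1846052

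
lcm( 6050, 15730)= 78650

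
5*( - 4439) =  - 22195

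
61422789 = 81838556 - 20415767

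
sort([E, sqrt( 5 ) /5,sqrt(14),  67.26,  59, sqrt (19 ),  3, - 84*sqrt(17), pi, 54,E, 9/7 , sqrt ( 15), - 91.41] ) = [ - 84 * sqrt(17), - 91.41,  sqrt( 5)/5 , 9/7, E, E, 3,pi, sqrt( 14), sqrt( 15 ),  sqrt( 19),54, 59 , 67.26] 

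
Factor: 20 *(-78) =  - 1560 = - 2^3*3^1*5^1*13^1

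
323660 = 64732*5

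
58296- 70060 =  -11764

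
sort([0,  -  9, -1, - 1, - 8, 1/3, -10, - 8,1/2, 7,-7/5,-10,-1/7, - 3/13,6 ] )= [ - 10,-10, - 9 , - 8, - 8 ,  -  7/5, - 1,-1,- 3/13 , - 1/7,0, 1/3, 1/2,6, 7]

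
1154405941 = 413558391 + 740847550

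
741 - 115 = 626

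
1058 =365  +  693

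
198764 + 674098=872862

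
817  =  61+756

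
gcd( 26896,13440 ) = 16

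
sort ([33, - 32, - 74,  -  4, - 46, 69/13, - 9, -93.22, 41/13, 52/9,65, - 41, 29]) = [ -93.22, - 74 ,-46, -41,-32,-9, -4, 41/13, 69/13,52/9, 29, 33,65] 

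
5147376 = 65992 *78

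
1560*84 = 131040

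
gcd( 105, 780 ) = 15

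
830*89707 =74456810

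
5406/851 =6 + 300/851= 6.35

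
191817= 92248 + 99569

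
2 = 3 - 1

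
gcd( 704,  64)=64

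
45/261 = 5/29  =  0.17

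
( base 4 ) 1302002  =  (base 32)742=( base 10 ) 7298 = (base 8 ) 16202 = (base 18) 1498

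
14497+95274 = 109771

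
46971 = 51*921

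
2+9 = 11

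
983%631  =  352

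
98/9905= 14/1415 = 0.01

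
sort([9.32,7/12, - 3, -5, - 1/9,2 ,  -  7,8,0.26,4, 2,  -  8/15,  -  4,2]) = [-7, - 5, - 4, - 3,  -  8/15,  -  1/9,  0.26,7/12, 2,2,  2, 4, 8, 9.32] 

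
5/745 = 1/149 = 0.01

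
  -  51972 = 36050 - 88022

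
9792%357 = 153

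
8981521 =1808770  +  7172751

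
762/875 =762/875 = 0.87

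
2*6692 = 13384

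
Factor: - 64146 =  - 2^1*3^1 * 10691^1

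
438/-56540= -219/28270 = -0.01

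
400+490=890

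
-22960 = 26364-49324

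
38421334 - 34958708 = 3462626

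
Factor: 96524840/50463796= 2^1*5^1*47^1*51343^1*12615949^(-1) = 24131210/12615949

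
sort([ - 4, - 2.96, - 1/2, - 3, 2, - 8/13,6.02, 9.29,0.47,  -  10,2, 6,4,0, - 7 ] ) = [ - 10, - 7,  -  4, - 3, - 2.96, -8/13, - 1/2,0, 0.47,2,2,4, 6 , 6.02,  9.29]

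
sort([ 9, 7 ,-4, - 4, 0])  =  [-4, - 4,0,  7, 9] 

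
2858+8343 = 11201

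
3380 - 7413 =  -  4033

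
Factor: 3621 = 3^1*17^1*71^1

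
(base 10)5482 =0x156A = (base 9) 7461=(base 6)41214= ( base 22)b74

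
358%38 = 16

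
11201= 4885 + 6316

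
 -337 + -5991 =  - 6328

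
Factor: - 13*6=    - 2^1*3^1*13^1=- 78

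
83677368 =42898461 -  - 40778907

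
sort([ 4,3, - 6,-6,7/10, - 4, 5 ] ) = [ - 6, - 6, - 4, 7/10,3, 4, 5 ] 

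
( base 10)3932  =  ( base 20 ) 9GC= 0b111101011100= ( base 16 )F5C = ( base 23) 79m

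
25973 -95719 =- 69746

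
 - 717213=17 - 717230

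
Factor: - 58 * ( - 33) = 2^1 * 3^1 * 11^1*29^1  =  1914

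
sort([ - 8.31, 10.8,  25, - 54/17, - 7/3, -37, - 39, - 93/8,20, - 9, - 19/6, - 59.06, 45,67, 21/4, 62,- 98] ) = [ -98, - 59.06,-39, - 37, - 93/8, - 9, - 8.31, - 54/17,-19/6, - 7/3, 21/4, 10.8, 20,  25, 45, 62, 67]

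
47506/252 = 188 + 65/126 = 188.52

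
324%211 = 113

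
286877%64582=28549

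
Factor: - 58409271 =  - 3^2*73^1* 88903^1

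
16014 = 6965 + 9049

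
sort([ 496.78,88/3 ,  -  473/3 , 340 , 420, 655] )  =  [ - 473/3 , 88/3,340,420,496.78,655]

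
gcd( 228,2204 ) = 76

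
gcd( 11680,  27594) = 146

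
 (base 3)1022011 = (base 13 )580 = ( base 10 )949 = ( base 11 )793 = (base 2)1110110101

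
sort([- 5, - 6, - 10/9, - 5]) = [- 6, - 5, - 5,  -  10/9 ]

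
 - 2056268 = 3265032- 5321300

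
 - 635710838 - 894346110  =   - 1530056948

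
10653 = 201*53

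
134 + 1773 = 1907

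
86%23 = 17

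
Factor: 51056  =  2^4*3191^1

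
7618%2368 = 514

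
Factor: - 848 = - 2^4*53^1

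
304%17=15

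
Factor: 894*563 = 503322=2^1*3^1 * 149^1*563^1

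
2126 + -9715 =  - 7589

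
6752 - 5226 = 1526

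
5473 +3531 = 9004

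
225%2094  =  225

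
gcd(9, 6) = 3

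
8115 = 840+7275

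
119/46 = 2+27/46  =  2.59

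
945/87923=945/87923 = 0.01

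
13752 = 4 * 3438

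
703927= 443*1589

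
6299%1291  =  1135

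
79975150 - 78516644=1458506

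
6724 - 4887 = 1837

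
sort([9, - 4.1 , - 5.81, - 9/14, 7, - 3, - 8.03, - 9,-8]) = [ - 9, - 8.03, - 8, - 5.81, - 4.1, - 3, - 9/14, 7, 9] 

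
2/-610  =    -  1 + 304/305=   - 0.00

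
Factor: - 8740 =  - 2^2*5^1*19^1*23^1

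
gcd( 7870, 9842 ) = 2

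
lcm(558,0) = 0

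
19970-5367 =14603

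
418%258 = 160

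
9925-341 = 9584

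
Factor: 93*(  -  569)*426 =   -  22542642  =  -2^1*3^2*31^1*71^1*569^1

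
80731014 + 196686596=277417610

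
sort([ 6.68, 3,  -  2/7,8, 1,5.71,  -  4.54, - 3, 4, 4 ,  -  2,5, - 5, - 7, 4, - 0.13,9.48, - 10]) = [ - 10, - 7,-5 , - 4.54,  -  3, - 2, - 2/7, - 0.13, 1, 3, 4, 4,4, 5, 5.71, 6.68, 8, 9.48] 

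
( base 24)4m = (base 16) 76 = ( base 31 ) 3P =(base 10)118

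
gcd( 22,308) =22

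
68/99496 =17/24874  =  0.00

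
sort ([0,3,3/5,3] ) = [0, 3/5, 3, 3]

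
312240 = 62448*5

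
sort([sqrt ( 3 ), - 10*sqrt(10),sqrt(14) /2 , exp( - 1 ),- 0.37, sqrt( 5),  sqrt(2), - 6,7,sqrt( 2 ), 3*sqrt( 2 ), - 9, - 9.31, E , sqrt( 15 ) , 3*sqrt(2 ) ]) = [-10*sqrt(  10 ), - 9.31 , - 9 , - 6, - 0.37,  exp( - 1 ) , sqrt( 2), sqrt( 2),  sqrt (3 ), sqrt( 14 )/2,sqrt(5 ),E , sqrt( 15 ), 3*sqrt( 2),3*sqrt( 2), 7 ]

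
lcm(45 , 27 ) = 135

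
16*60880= 974080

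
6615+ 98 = 6713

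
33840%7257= 4812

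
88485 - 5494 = 82991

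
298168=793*376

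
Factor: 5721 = 3^1*1907^1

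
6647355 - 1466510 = 5180845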